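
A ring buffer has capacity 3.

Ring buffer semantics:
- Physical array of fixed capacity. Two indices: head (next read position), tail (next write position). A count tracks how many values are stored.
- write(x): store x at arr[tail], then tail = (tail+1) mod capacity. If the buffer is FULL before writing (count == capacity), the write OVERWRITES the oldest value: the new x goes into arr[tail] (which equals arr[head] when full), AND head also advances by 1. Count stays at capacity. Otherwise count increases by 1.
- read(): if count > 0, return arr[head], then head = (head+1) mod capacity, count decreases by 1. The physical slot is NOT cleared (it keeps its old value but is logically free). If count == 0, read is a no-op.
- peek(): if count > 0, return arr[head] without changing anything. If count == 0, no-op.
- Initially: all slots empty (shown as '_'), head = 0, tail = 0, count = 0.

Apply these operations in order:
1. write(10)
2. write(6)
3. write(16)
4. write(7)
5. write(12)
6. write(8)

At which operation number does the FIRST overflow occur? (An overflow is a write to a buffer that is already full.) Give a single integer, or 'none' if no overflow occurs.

Answer: 4

Derivation:
After op 1 (write(10)): arr=[10 _ _] head=0 tail=1 count=1
After op 2 (write(6)): arr=[10 6 _] head=0 tail=2 count=2
After op 3 (write(16)): arr=[10 6 16] head=0 tail=0 count=3
After op 4 (write(7)): arr=[7 6 16] head=1 tail=1 count=3
After op 5 (write(12)): arr=[7 12 16] head=2 tail=2 count=3
After op 6 (write(8)): arr=[7 12 8] head=0 tail=0 count=3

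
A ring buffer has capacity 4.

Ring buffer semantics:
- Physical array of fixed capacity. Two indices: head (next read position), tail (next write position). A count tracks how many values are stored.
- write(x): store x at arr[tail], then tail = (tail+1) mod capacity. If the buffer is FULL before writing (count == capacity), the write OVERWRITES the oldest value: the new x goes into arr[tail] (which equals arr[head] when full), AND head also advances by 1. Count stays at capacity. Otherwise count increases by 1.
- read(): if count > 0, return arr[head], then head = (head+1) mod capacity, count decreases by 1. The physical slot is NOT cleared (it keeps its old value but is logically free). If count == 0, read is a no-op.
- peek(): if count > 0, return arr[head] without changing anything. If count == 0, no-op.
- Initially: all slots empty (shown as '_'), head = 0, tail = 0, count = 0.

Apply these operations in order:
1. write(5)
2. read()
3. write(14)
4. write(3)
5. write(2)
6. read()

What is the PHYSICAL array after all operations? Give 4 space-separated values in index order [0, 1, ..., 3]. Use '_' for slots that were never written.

After op 1 (write(5)): arr=[5 _ _ _] head=0 tail=1 count=1
After op 2 (read()): arr=[5 _ _ _] head=1 tail=1 count=0
After op 3 (write(14)): arr=[5 14 _ _] head=1 tail=2 count=1
After op 4 (write(3)): arr=[5 14 3 _] head=1 tail=3 count=2
After op 5 (write(2)): arr=[5 14 3 2] head=1 tail=0 count=3
After op 6 (read()): arr=[5 14 3 2] head=2 tail=0 count=2

Answer: 5 14 3 2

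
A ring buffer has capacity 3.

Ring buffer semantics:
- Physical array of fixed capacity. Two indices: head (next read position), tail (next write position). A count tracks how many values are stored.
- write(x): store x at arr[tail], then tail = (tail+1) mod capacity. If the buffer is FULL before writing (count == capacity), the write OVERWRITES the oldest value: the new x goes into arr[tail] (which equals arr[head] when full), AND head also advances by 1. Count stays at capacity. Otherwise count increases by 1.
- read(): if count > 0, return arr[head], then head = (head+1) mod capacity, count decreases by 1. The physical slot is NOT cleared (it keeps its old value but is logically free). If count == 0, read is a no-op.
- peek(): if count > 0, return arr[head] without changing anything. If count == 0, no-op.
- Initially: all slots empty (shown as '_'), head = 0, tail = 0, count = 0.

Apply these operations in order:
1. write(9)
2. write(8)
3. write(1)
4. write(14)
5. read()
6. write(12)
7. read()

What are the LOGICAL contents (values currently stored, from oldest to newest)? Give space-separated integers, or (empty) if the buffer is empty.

Answer: 14 12

Derivation:
After op 1 (write(9)): arr=[9 _ _] head=0 tail=1 count=1
After op 2 (write(8)): arr=[9 8 _] head=0 tail=2 count=2
After op 3 (write(1)): arr=[9 8 1] head=0 tail=0 count=3
After op 4 (write(14)): arr=[14 8 1] head=1 tail=1 count=3
After op 5 (read()): arr=[14 8 1] head=2 tail=1 count=2
After op 6 (write(12)): arr=[14 12 1] head=2 tail=2 count=3
After op 7 (read()): arr=[14 12 1] head=0 tail=2 count=2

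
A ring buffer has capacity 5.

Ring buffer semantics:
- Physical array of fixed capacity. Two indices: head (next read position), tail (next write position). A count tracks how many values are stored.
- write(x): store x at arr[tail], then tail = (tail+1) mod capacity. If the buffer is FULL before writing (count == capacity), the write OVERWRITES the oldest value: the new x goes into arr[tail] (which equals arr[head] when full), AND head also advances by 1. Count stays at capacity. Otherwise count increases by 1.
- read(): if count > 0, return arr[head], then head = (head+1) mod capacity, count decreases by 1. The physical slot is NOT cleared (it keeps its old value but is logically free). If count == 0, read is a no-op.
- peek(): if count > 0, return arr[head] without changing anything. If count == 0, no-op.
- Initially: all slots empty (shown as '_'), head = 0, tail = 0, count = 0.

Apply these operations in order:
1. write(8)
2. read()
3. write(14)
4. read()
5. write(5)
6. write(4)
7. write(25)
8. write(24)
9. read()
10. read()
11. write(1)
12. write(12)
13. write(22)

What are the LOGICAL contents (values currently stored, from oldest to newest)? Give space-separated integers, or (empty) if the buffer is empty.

Answer: 25 24 1 12 22

Derivation:
After op 1 (write(8)): arr=[8 _ _ _ _] head=0 tail=1 count=1
After op 2 (read()): arr=[8 _ _ _ _] head=1 tail=1 count=0
After op 3 (write(14)): arr=[8 14 _ _ _] head=1 tail=2 count=1
After op 4 (read()): arr=[8 14 _ _ _] head=2 tail=2 count=0
After op 5 (write(5)): arr=[8 14 5 _ _] head=2 tail=3 count=1
After op 6 (write(4)): arr=[8 14 5 4 _] head=2 tail=4 count=2
After op 7 (write(25)): arr=[8 14 5 4 25] head=2 tail=0 count=3
After op 8 (write(24)): arr=[24 14 5 4 25] head=2 tail=1 count=4
After op 9 (read()): arr=[24 14 5 4 25] head=3 tail=1 count=3
After op 10 (read()): arr=[24 14 5 4 25] head=4 tail=1 count=2
After op 11 (write(1)): arr=[24 1 5 4 25] head=4 tail=2 count=3
After op 12 (write(12)): arr=[24 1 12 4 25] head=4 tail=3 count=4
After op 13 (write(22)): arr=[24 1 12 22 25] head=4 tail=4 count=5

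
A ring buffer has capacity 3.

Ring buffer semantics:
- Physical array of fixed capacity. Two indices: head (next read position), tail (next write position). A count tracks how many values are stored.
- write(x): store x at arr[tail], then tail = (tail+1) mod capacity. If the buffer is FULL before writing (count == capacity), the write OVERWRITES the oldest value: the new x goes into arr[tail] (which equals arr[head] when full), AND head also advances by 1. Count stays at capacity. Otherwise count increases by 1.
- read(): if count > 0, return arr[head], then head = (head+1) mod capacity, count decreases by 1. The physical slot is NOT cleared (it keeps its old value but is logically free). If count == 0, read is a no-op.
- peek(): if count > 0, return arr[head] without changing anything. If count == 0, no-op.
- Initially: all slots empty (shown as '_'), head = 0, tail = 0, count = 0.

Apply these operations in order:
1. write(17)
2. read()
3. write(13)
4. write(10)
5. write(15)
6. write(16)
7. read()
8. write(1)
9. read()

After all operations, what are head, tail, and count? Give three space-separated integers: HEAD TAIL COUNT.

After op 1 (write(17)): arr=[17 _ _] head=0 tail=1 count=1
After op 2 (read()): arr=[17 _ _] head=1 tail=1 count=0
After op 3 (write(13)): arr=[17 13 _] head=1 tail=2 count=1
After op 4 (write(10)): arr=[17 13 10] head=1 tail=0 count=2
After op 5 (write(15)): arr=[15 13 10] head=1 tail=1 count=3
After op 6 (write(16)): arr=[15 16 10] head=2 tail=2 count=3
After op 7 (read()): arr=[15 16 10] head=0 tail=2 count=2
After op 8 (write(1)): arr=[15 16 1] head=0 tail=0 count=3
After op 9 (read()): arr=[15 16 1] head=1 tail=0 count=2

Answer: 1 0 2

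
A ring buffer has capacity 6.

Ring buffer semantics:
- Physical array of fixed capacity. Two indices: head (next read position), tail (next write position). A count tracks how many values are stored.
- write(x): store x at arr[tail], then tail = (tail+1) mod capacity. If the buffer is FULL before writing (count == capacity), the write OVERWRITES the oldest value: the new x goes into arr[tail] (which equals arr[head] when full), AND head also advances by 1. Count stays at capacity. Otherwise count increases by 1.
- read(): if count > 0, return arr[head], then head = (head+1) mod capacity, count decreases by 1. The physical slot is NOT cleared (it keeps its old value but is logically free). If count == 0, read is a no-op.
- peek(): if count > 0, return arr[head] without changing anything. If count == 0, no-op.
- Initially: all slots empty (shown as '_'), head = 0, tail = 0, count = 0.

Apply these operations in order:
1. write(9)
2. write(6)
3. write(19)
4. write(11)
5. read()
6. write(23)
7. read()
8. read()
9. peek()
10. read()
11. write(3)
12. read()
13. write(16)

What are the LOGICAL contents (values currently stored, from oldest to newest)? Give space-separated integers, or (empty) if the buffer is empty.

Answer: 3 16

Derivation:
After op 1 (write(9)): arr=[9 _ _ _ _ _] head=0 tail=1 count=1
After op 2 (write(6)): arr=[9 6 _ _ _ _] head=0 tail=2 count=2
After op 3 (write(19)): arr=[9 6 19 _ _ _] head=0 tail=3 count=3
After op 4 (write(11)): arr=[9 6 19 11 _ _] head=0 tail=4 count=4
After op 5 (read()): arr=[9 6 19 11 _ _] head=1 tail=4 count=3
After op 6 (write(23)): arr=[9 6 19 11 23 _] head=1 tail=5 count=4
After op 7 (read()): arr=[9 6 19 11 23 _] head=2 tail=5 count=3
After op 8 (read()): arr=[9 6 19 11 23 _] head=3 tail=5 count=2
After op 9 (peek()): arr=[9 6 19 11 23 _] head=3 tail=5 count=2
After op 10 (read()): arr=[9 6 19 11 23 _] head=4 tail=5 count=1
After op 11 (write(3)): arr=[9 6 19 11 23 3] head=4 tail=0 count=2
After op 12 (read()): arr=[9 6 19 11 23 3] head=5 tail=0 count=1
After op 13 (write(16)): arr=[16 6 19 11 23 3] head=5 tail=1 count=2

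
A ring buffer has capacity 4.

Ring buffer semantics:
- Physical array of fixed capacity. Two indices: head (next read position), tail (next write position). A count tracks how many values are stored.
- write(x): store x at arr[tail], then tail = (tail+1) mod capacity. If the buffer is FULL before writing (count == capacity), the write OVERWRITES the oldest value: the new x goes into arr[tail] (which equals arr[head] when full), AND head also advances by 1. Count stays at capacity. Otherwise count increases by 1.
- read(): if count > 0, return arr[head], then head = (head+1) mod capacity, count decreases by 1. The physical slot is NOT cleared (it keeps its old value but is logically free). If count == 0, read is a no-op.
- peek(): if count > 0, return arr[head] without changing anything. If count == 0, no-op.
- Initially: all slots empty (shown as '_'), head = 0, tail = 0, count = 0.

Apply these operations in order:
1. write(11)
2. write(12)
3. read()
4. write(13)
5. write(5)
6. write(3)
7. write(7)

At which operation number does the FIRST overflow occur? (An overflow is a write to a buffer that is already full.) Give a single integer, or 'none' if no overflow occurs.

After op 1 (write(11)): arr=[11 _ _ _] head=0 tail=1 count=1
After op 2 (write(12)): arr=[11 12 _ _] head=0 tail=2 count=2
After op 3 (read()): arr=[11 12 _ _] head=1 tail=2 count=1
After op 4 (write(13)): arr=[11 12 13 _] head=1 tail=3 count=2
After op 5 (write(5)): arr=[11 12 13 5] head=1 tail=0 count=3
After op 6 (write(3)): arr=[3 12 13 5] head=1 tail=1 count=4
After op 7 (write(7)): arr=[3 7 13 5] head=2 tail=2 count=4

Answer: 7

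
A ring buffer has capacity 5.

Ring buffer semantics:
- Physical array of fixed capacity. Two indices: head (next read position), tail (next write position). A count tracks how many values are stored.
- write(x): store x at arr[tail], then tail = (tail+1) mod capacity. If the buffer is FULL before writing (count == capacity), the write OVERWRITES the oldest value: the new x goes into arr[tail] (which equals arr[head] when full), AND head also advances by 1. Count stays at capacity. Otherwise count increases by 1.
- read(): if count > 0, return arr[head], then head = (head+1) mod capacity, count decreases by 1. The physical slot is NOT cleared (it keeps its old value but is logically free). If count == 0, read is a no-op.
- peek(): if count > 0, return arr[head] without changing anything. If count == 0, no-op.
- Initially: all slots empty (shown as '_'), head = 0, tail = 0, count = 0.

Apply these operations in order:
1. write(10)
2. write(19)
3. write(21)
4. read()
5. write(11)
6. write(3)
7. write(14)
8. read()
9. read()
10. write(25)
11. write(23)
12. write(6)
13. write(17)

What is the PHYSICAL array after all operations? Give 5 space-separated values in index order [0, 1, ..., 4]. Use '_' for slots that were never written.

After op 1 (write(10)): arr=[10 _ _ _ _] head=0 tail=1 count=1
After op 2 (write(19)): arr=[10 19 _ _ _] head=0 tail=2 count=2
After op 3 (write(21)): arr=[10 19 21 _ _] head=0 tail=3 count=3
After op 4 (read()): arr=[10 19 21 _ _] head=1 tail=3 count=2
After op 5 (write(11)): arr=[10 19 21 11 _] head=1 tail=4 count=3
After op 6 (write(3)): arr=[10 19 21 11 3] head=1 tail=0 count=4
After op 7 (write(14)): arr=[14 19 21 11 3] head=1 tail=1 count=5
After op 8 (read()): arr=[14 19 21 11 3] head=2 tail=1 count=4
After op 9 (read()): arr=[14 19 21 11 3] head=3 tail=1 count=3
After op 10 (write(25)): arr=[14 25 21 11 3] head=3 tail=2 count=4
After op 11 (write(23)): arr=[14 25 23 11 3] head=3 tail=3 count=5
After op 12 (write(6)): arr=[14 25 23 6 3] head=4 tail=4 count=5
After op 13 (write(17)): arr=[14 25 23 6 17] head=0 tail=0 count=5

Answer: 14 25 23 6 17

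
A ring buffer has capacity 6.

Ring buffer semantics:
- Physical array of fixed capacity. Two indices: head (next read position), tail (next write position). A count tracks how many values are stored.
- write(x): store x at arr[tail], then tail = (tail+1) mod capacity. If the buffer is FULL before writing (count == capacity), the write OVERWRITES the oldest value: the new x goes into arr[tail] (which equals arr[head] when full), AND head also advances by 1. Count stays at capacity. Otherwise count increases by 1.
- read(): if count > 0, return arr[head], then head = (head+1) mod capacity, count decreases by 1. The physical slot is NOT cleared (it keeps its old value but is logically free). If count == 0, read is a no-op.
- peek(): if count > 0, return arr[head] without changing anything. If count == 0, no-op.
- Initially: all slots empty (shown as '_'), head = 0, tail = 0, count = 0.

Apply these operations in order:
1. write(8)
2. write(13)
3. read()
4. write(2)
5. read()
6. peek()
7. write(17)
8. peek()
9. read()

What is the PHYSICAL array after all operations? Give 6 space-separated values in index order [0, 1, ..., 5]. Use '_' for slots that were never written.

After op 1 (write(8)): arr=[8 _ _ _ _ _] head=0 tail=1 count=1
After op 2 (write(13)): arr=[8 13 _ _ _ _] head=0 tail=2 count=2
After op 3 (read()): arr=[8 13 _ _ _ _] head=1 tail=2 count=1
After op 4 (write(2)): arr=[8 13 2 _ _ _] head=1 tail=3 count=2
After op 5 (read()): arr=[8 13 2 _ _ _] head=2 tail=3 count=1
After op 6 (peek()): arr=[8 13 2 _ _ _] head=2 tail=3 count=1
After op 7 (write(17)): arr=[8 13 2 17 _ _] head=2 tail=4 count=2
After op 8 (peek()): arr=[8 13 2 17 _ _] head=2 tail=4 count=2
After op 9 (read()): arr=[8 13 2 17 _ _] head=3 tail=4 count=1

Answer: 8 13 2 17 _ _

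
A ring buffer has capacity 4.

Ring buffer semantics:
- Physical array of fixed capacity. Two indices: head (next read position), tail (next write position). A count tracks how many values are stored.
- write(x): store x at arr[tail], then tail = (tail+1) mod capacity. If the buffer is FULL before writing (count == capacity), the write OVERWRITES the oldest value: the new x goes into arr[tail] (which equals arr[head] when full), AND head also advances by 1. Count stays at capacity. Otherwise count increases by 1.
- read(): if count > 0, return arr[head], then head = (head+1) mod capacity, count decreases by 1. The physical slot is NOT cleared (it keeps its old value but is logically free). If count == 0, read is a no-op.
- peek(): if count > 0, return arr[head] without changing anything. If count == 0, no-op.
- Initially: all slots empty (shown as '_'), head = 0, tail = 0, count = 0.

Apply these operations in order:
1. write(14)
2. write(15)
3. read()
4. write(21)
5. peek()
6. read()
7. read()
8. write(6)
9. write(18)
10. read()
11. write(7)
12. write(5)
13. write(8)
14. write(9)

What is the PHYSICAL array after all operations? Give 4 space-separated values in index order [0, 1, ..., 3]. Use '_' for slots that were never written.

Answer: 9 7 5 8

Derivation:
After op 1 (write(14)): arr=[14 _ _ _] head=0 tail=1 count=1
After op 2 (write(15)): arr=[14 15 _ _] head=0 tail=2 count=2
After op 3 (read()): arr=[14 15 _ _] head=1 tail=2 count=1
After op 4 (write(21)): arr=[14 15 21 _] head=1 tail=3 count=2
After op 5 (peek()): arr=[14 15 21 _] head=1 tail=3 count=2
After op 6 (read()): arr=[14 15 21 _] head=2 tail=3 count=1
After op 7 (read()): arr=[14 15 21 _] head=3 tail=3 count=0
After op 8 (write(6)): arr=[14 15 21 6] head=3 tail=0 count=1
After op 9 (write(18)): arr=[18 15 21 6] head=3 tail=1 count=2
After op 10 (read()): arr=[18 15 21 6] head=0 tail=1 count=1
After op 11 (write(7)): arr=[18 7 21 6] head=0 tail=2 count=2
After op 12 (write(5)): arr=[18 7 5 6] head=0 tail=3 count=3
After op 13 (write(8)): arr=[18 7 5 8] head=0 tail=0 count=4
After op 14 (write(9)): arr=[9 7 5 8] head=1 tail=1 count=4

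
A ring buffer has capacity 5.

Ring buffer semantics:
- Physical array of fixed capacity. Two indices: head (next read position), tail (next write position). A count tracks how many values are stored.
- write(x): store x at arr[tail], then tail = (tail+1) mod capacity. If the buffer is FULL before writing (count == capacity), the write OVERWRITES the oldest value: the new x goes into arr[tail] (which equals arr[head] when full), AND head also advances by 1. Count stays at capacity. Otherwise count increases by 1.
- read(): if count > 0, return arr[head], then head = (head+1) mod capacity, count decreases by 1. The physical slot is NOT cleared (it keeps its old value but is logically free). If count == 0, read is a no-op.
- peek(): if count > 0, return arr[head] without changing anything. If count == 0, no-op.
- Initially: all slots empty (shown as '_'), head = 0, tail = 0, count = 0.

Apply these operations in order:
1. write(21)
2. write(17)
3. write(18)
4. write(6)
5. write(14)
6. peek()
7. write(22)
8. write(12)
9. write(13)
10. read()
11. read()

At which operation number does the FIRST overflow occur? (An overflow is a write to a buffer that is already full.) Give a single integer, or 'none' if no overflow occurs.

Answer: 7

Derivation:
After op 1 (write(21)): arr=[21 _ _ _ _] head=0 tail=1 count=1
After op 2 (write(17)): arr=[21 17 _ _ _] head=0 tail=2 count=2
After op 3 (write(18)): arr=[21 17 18 _ _] head=0 tail=3 count=3
After op 4 (write(6)): arr=[21 17 18 6 _] head=0 tail=4 count=4
After op 5 (write(14)): arr=[21 17 18 6 14] head=0 tail=0 count=5
After op 6 (peek()): arr=[21 17 18 6 14] head=0 tail=0 count=5
After op 7 (write(22)): arr=[22 17 18 6 14] head=1 tail=1 count=5
After op 8 (write(12)): arr=[22 12 18 6 14] head=2 tail=2 count=5
After op 9 (write(13)): arr=[22 12 13 6 14] head=3 tail=3 count=5
After op 10 (read()): arr=[22 12 13 6 14] head=4 tail=3 count=4
After op 11 (read()): arr=[22 12 13 6 14] head=0 tail=3 count=3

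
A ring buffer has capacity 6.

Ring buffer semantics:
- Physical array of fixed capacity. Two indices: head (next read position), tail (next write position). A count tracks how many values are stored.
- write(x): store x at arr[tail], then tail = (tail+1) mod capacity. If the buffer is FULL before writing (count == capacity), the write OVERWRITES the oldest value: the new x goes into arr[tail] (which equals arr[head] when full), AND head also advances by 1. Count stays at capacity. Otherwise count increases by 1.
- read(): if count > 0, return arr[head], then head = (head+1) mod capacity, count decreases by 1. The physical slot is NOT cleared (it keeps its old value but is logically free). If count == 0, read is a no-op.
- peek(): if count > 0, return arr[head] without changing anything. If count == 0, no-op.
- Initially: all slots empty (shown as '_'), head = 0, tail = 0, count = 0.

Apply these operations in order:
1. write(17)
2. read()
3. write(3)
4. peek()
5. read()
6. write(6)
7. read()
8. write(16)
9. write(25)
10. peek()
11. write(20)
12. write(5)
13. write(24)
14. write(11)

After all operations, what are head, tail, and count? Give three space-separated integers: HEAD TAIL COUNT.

After op 1 (write(17)): arr=[17 _ _ _ _ _] head=0 tail=1 count=1
After op 2 (read()): arr=[17 _ _ _ _ _] head=1 tail=1 count=0
After op 3 (write(3)): arr=[17 3 _ _ _ _] head=1 tail=2 count=1
After op 4 (peek()): arr=[17 3 _ _ _ _] head=1 tail=2 count=1
After op 5 (read()): arr=[17 3 _ _ _ _] head=2 tail=2 count=0
After op 6 (write(6)): arr=[17 3 6 _ _ _] head=2 tail=3 count=1
After op 7 (read()): arr=[17 3 6 _ _ _] head=3 tail=3 count=0
After op 8 (write(16)): arr=[17 3 6 16 _ _] head=3 tail=4 count=1
After op 9 (write(25)): arr=[17 3 6 16 25 _] head=3 tail=5 count=2
After op 10 (peek()): arr=[17 3 6 16 25 _] head=3 tail=5 count=2
After op 11 (write(20)): arr=[17 3 6 16 25 20] head=3 tail=0 count=3
After op 12 (write(5)): arr=[5 3 6 16 25 20] head=3 tail=1 count=4
After op 13 (write(24)): arr=[5 24 6 16 25 20] head=3 tail=2 count=5
After op 14 (write(11)): arr=[5 24 11 16 25 20] head=3 tail=3 count=6

Answer: 3 3 6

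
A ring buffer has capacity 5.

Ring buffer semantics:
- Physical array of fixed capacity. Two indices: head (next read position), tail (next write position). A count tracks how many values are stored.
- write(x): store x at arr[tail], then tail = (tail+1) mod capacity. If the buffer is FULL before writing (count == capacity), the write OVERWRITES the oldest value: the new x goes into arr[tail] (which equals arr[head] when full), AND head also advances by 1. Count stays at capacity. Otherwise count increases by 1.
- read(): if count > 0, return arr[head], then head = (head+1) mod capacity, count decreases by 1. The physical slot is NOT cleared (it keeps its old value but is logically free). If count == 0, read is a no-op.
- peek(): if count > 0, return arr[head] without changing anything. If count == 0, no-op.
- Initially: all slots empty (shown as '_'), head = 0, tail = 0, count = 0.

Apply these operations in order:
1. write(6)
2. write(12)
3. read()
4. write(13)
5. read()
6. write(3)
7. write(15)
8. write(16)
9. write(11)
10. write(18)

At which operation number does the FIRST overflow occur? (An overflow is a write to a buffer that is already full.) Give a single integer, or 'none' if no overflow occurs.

After op 1 (write(6)): arr=[6 _ _ _ _] head=0 tail=1 count=1
After op 2 (write(12)): arr=[6 12 _ _ _] head=0 tail=2 count=2
After op 3 (read()): arr=[6 12 _ _ _] head=1 tail=2 count=1
After op 4 (write(13)): arr=[6 12 13 _ _] head=1 tail=3 count=2
After op 5 (read()): arr=[6 12 13 _ _] head=2 tail=3 count=1
After op 6 (write(3)): arr=[6 12 13 3 _] head=2 tail=4 count=2
After op 7 (write(15)): arr=[6 12 13 3 15] head=2 tail=0 count=3
After op 8 (write(16)): arr=[16 12 13 3 15] head=2 tail=1 count=4
After op 9 (write(11)): arr=[16 11 13 3 15] head=2 tail=2 count=5
After op 10 (write(18)): arr=[16 11 18 3 15] head=3 tail=3 count=5

Answer: 10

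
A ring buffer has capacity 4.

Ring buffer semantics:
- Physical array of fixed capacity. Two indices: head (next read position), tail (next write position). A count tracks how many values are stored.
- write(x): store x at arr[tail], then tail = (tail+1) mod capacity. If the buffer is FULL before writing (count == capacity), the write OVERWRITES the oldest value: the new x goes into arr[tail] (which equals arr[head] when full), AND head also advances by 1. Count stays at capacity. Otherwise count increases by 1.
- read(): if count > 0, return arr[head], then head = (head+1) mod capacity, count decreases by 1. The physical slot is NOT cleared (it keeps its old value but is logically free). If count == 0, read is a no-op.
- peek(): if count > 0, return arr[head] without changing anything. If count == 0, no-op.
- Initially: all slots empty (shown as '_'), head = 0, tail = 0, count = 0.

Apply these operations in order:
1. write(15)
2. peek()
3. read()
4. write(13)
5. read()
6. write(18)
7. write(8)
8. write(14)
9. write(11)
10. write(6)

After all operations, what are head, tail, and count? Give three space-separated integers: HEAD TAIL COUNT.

Answer: 3 3 4

Derivation:
After op 1 (write(15)): arr=[15 _ _ _] head=0 tail=1 count=1
After op 2 (peek()): arr=[15 _ _ _] head=0 tail=1 count=1
After op 3 (read()): arr=[15 _ _ _] head=1 tail=1 count=0
After op 4 (write(13)): arr=[15 13 _ _] head=1 tail=2 count=1
After op 5 (read()): arr=[15 13 _ _] head=2 tail=2 count=0
After op 6 (write(18)): arr=[15 13 18 _] head=2 tail=3 count=1
After op 7 (write(8)): arr=[15 13 18 8] head=2 tail=0 count=2
After op 8 (write(14)): arr=[14 13 18 8] head=2 tail=1 count=3
After op 9 (write(11)): arr=[14 11 18 8] head=2 tail=2 count=4
After op 10 (write(6)): arr=[14 11 6 8] head=3 tail=3 count=4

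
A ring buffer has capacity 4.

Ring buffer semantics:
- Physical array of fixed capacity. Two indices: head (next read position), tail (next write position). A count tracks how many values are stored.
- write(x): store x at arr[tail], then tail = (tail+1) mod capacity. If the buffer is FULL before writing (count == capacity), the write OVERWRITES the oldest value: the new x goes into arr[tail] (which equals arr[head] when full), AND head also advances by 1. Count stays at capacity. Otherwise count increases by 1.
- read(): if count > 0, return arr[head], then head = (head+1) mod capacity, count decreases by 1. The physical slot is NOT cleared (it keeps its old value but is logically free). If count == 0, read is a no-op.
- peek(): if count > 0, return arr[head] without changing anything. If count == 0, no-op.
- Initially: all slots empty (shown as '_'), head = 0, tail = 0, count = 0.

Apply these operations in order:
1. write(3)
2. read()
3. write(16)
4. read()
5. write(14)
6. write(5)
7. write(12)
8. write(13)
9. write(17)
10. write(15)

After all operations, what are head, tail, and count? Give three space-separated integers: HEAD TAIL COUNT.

After op 1 (write(3)): arr=[3 _ _ _] head=0 tail=1 count=1
After op 2 (read()): arr=[3 _ _ _] head=1 tail=1 count=0
After op 3 (write(16)): arr=[3 16 _ _] head=1 tail=2 count=1
After op 4 (read()): arr=[3 16 _ _] head=2 tail=2 count=0
After op 5 (write(14)): arr=[3 16 14 _] head=2 tail=3 count=1
After op 6 (write(5)): arr=[3 16 14 5] head=2 tail=0 count=2
After op 7 (write(12)): arr=[12 16 14 5] head=2 tail=1 count=3
After op 8 (write(13)): arr=[12 13 14 5] head=2 tail=2 count=4
After op 9 (write(17)): arr=[12 13 17 5] head=3 tail=3 count=4
After op 10 (write(15)): arr=[12 13 17 15] head=0 tail=0 count=4

Answer: 0 0 4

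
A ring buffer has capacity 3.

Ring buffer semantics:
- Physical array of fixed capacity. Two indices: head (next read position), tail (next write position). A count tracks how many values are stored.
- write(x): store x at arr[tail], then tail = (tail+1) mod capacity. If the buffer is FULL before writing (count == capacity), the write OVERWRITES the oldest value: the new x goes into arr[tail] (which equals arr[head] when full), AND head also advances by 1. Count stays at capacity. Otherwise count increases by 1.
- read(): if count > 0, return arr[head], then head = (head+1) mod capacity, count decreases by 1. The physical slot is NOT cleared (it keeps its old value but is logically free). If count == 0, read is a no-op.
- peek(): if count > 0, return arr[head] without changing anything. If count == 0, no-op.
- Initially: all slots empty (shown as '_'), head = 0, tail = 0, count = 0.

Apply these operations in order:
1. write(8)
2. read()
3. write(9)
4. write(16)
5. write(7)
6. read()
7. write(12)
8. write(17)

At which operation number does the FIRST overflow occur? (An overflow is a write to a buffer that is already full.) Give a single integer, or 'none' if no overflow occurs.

After op 1 (write(8)): arr=[8 _ _] head=0 tail=1 count=1
After op 2 (read()): arr=[8 _ _] head=1 tail=1 count=0
After op 3 (write(9)): arr=[8 9 _] head=1 tail=2 count=1
After op 4 (write(16)): arr=[8 9 16] head=1 tail=0 count=2
After op 5 (write(7)): arr=[7 9 16] head=1 tail=1 count=3
After op 6 (read()): arr=[7 9 16] head=2 tail=1 count=2
After op 7 (write(12)): arr=[7 12 16] head=2 tail=2 count=3
After op 8 (write(17)): arr=[7 12 17] head=0 tail=0 count=3

Answer: 8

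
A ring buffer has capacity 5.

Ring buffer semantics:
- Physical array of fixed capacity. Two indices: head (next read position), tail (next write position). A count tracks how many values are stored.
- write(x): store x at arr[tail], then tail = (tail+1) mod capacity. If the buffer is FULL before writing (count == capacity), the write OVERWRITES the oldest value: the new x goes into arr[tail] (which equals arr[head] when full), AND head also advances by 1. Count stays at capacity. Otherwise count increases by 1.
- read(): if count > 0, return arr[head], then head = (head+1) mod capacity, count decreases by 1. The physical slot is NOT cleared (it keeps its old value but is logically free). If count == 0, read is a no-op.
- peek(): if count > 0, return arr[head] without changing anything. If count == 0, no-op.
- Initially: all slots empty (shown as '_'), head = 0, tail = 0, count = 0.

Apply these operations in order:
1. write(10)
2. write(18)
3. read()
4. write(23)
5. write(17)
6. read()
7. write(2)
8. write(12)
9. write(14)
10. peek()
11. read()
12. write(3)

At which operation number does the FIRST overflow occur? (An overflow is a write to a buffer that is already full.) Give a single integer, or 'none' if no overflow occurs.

After op 1 (write(10)): arr=[10 _ _ _ _] head=0 tail=1 count=1
After op 2 (write(18)): arr=[10 18 _ _ _] head=0 tail=2 count=2
After op 3 (read()): arr=[10 18 _ _ _] head=1 tail=2 count=1
After op 4 (write(23)): arr=[10 18 23 _ _] head=1 tail=3 count=2
After op 5 (write(17)): arr=[10 18 23 17 _] head=1 tail=4 count=3
After op 6 (read()): arr=[10 18 23 17 _] head=2 tail=4 count=2
After op 7 (write(2)): arr=[10 18 23 17 2] head=2 tail=0 count=3
After op 8 (write(12)): arr=[12 18 23 17 2] head=2 tail=1 count=4
After op 9 (write(14)): arr=[12 14 23 17 2] head=2 tail=2 count=5
After op 10 (peek()): arr=[12 14 23 17 2] head=2 tail=2 count=5
After op 11 (read()): arr=[12 14 23 17 2] head=3 tail=2 count=4
After op 12 (write(3)): arr=[12 14 3 17 2] head=3 tail=3 count=5

Answer: none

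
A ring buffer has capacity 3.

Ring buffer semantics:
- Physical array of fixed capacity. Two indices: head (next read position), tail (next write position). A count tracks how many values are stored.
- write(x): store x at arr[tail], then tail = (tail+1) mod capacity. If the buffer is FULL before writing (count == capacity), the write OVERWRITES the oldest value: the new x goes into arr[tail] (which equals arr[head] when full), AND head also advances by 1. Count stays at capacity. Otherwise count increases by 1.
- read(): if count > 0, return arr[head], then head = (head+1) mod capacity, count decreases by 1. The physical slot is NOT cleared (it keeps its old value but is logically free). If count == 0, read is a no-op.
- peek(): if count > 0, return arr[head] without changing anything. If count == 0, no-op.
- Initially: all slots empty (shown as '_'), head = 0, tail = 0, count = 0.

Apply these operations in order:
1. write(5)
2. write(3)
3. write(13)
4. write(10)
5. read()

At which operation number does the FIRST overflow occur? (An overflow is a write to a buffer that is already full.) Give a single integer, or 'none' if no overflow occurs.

Answer: 4

Derivation:
After op 1 (write(5)): arr=[5 _ _] head=0 tail=1 count=1
After op 2 (write(3)): arr=[5 3 _] head=0 tail=2 count=2
After op 3 (write(13)): arr=[5 3 13] head=0 tail=0 count=3
After op 4 (write(10)): arr=[10 3 13] head=1 tail=1 count=3
After op 5 (read()): arr=[10 3 13] head=2 tail=1 count=2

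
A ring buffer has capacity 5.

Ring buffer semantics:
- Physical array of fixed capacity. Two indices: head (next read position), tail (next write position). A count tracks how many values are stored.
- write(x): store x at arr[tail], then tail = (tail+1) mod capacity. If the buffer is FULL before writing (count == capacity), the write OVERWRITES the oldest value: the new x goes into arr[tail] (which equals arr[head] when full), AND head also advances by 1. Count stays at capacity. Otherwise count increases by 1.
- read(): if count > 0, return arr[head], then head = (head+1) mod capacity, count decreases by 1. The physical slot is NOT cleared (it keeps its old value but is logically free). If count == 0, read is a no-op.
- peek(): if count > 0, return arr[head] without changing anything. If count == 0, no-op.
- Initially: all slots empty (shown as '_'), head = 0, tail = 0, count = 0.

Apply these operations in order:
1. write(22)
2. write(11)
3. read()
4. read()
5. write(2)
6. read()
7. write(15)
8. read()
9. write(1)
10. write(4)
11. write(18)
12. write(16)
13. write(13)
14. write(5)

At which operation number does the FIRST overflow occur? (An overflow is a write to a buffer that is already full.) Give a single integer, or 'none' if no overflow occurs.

After op 1 (write(22)): arr=[22 _ _ _ _] head=0 tail=1 count=1
After op 2 (write(11)): arr=[22 11 _ _ _] head=0 tail=2 count=2
After op 3 (read()): arr=[22 11 _ _ _] head=1 tail=2 count=1
After op 4 (read()): arr=[22 11 _ _ _] head=2 tail=2 count=0
After op 5 (write(2)): arr=[22 11 2 _ _] head=2 tail=3 count=1
After op 6 (read()): arr=[22 11 2 _ _] head=3 tail=3 count=0
After op 7 (write(15)): arr=[22 11 2 15 _] head=3 tail=4 count=1
After op 8 (read()): arr=[22 11 2 15 _] head=4 tail=4 count=0
After op 9 (write(1)): arr=[22 11 2 15 1] head=4 tail=0 count=1
After op 10 (write(4)): arr=[4 11 2 15 1] head=4 tail=1 count=2
After op 11 (write(18)): arr=[4 18 2 15 1] head=4 tail=2 count=3
After op 12 (write(16)): arr=[4 18 16 15 1] head=4 tail=3 count=4
After op 13 (write(13)): arr=[4 18 16 13 1] head=4 tail=4 count=5
After op 14 (write(5)): arr=[4 18 16 13 5] head=0 tail=0 count=5

Answer: 14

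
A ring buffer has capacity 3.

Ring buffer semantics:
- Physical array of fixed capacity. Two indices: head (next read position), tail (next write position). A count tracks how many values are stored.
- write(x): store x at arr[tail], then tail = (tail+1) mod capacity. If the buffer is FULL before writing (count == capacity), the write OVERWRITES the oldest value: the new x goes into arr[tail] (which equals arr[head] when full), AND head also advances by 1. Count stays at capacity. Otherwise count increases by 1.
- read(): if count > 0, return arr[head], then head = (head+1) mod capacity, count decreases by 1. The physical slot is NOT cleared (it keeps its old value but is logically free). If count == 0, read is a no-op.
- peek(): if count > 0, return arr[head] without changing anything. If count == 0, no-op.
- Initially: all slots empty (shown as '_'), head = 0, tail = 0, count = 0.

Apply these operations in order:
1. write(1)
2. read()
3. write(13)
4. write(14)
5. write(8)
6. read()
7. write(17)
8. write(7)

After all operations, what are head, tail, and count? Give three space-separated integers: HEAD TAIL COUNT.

Answer: 0 0 3

Derivation:
After op 1 (write(1)): arr=[1 _ _] head=0 tail=1 count=1
After op 2 (read()): arr=[1 _ _] head=1 tail=1 count=0
After op 3 (write(13)): arr=[1 13 _] head=1 tail=2 count=1
After op 4 (write(14)): arr=[1 13 14] head=1 tail=0 count=2
After op 5 (write(8)): arr=[8 13 14] head=1 tail=1 count=3
After op 6 (read()): arr=[8 13 14] head=2 tail=1 count=2
After op 7 (write(17)): arr=[8 17 14] head=2 tail=2 count=3
After op 8 (write(7)): arr=[8 17 7] head=0 tail=0 count=3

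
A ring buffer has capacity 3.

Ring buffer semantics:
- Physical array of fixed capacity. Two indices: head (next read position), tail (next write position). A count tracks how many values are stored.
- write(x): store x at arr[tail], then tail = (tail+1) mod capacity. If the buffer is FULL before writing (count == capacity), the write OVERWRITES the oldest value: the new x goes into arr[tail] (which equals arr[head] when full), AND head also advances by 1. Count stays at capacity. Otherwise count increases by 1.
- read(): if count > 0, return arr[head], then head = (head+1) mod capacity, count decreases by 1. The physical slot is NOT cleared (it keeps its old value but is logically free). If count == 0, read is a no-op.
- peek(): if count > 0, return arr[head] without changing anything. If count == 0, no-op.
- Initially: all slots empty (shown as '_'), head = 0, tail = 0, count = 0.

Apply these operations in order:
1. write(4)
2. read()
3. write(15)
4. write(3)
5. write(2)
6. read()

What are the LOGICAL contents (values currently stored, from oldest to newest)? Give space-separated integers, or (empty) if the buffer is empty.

After op 1 (write(4)): arr=[4 _ _] head=0 tail=1 count=1
After op 2 (read()): arr=[4 _ _] head=1 tail=1 count=0
After op 3 (write(15)): arr=[4 15 _] head=1 tail=2 count=1
After op 4 (write(3)): arr=[4 15 3] head=1 tail=0 count=2
After op 5 (write(2)): arr=[2 15 3] head=1 tail=1 count=3
After op 6 (read()): arr=[2 15 3] head=2 tail=1 count=2

Answer: 3 2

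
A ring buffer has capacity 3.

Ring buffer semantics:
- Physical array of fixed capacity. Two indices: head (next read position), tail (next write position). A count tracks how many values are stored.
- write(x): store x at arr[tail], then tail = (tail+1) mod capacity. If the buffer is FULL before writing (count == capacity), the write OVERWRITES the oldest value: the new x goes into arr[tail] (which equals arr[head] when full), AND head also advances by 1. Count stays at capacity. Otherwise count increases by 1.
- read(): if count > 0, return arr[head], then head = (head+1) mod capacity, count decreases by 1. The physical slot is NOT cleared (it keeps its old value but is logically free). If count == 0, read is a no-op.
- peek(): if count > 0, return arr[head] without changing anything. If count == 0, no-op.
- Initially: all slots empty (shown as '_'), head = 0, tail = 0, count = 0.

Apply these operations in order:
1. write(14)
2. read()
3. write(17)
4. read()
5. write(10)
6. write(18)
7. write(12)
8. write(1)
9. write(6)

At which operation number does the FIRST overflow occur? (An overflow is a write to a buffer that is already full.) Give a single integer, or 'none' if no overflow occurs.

Answer: 8

Derivation:
After op 1 (write(14)): arr=[14 _ _] head=0 tail=1 count=1
After op 2 (read()): arr=[14 _ _] head=1 tail=1 count=0
After op 3 (write(17)): arr=[14 17 _] head=1 tail=2 count=1
After op 4 (read()): arr=[14 17 _] head=2 tail=2 count=0
After op 5 (write(10)): arr=[14 17 10] head=2 tail=0 count=1
After op 6 (write(18)): arr=[18 17 10] head=2 tail=1 count=2
After op 7 (write(12)): arr=[18 12 10] head=2 tail=2 count=3
After op 8 (write(1)): arr=[18 12 1] head=0 tail=0 count=3
After op 9 (write(6)): arr=[6 12 1] head=1 tail=1 count=3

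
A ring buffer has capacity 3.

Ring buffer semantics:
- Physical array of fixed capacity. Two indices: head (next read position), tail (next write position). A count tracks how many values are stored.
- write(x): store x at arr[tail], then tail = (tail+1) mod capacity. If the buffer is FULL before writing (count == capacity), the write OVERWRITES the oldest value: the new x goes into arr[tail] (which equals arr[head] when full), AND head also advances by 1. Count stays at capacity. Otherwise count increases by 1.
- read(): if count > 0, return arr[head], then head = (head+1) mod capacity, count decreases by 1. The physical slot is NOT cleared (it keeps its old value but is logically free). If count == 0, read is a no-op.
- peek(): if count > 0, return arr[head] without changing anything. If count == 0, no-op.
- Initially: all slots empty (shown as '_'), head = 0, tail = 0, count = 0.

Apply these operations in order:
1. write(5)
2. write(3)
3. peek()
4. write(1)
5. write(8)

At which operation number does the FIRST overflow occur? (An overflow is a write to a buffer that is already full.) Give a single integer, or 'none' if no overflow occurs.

Answer: 5

Derivation:
After op 1 (write(5)): arr=[5 _ _] head=0 tail=1 count=1
After op 2 (write(3)): arr=[5 3 _] head=0 tail=2 count=2
After op 3 (peek()): arr=[5 3 _] head=0 tail=2 count=2
After op 4 (write(1)): arr=[5 3 1] head=0 tail=0 count=3
After op 5 (write(8)): arr=[8 3 1] head=1 tail=1 count=3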